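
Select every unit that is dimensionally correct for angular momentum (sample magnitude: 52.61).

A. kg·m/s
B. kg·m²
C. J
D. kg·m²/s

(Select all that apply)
D

angular momentum has SI base units: kg * m^2 / s

Checking each option against kg * m^2 / s:
  A. kg·m/s: ✗ does not match
  B. kg·m²: ✗ does not match
  C. J: ✗ does not match
  D. kg·m²/s: ✓ matches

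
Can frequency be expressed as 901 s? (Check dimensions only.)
No

frequency has SI base units: 1 / s
s does NOT reduce to 1 / s; a valid unit for frequency would be e.g. Hz.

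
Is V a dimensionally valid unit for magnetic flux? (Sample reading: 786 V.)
No

magnetic flux has SI base units: kg * m^2 / (A * s^2)
V does NOT reduce to kg * m^2 / (A * s^2); a valid unit for magnetic flux would be e.g. Wb.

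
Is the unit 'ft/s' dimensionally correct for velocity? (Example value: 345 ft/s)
Yes

velocity has SI base units: m / s
ft/s reduces to the same SI base units, so it is a valid unit for velocity.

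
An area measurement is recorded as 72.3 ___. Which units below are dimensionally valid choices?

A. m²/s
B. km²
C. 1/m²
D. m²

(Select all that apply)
B, D

area has SI base units: m^2

Checking each option against m^2:
  A. m²/s: ✗ does not match
  B. km²: ✓ matches
  C. 1/m²: ✗ does not match
  D. m²: ✓ matches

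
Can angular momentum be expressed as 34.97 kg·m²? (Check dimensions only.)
No

angular momentum has SI base units: kg * m^2 / s
kg·m² does NOT reduce to kg * m^2 / s; a valid unit for angular momentum would be e.g. kg·m²/s.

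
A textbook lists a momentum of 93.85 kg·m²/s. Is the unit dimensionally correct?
No

momentum has SI base units: kg * m / s
kg·m²/s does NOT reduce to kg * m / s; a valid unit for momentum would be e.g. kg·m/s.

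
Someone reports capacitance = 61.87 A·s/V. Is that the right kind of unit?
Yes

capacitance has SI base units: A^2 * s^4 / (kg * m^2)
A·s/V reduces to the same SI base units, so it is a valid unit for capacitance.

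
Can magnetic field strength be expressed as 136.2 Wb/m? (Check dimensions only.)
No

magnetic field strength has SI base units: A / m
Wb/m does NOT reduce to A / m; a valid unit for magnetic field strength would be e.g. A/m.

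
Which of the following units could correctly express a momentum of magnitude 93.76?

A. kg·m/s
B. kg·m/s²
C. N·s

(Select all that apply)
A, C

momentum has SI base units: kg * m / s

Checking each option against kg * m / s:
  A. kg·m/s: ✓ matches
  B. kg·m/s²: ✗ does not match
  C. N·s: ✓ matches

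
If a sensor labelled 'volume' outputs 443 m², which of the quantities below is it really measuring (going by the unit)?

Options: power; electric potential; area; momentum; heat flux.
area

volume should have units dimensionally equivalent to m^3 (e.g. m³).
The given unit 'm²' reduces to m^2. Of the listed options, that is the dimensionality of area.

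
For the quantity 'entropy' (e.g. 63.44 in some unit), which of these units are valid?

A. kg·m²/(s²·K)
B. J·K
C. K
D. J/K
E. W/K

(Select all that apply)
A, D

entropy has SI base units: kg * m^2 / (s^2 * K)

Checking each option against kg * m^2 / (s^2 * K):
  A. kg·m²/(s²·K): ✓ matches
  B. J·K: ✗ does not match
  C. K: ✗ does not match
  D. J/K: ✓ matches
  E. W/K: ✗ does not match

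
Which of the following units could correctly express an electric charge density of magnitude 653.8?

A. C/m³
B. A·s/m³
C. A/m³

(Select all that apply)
A, B

electric charge density has SI base units: A * s / m^3

Checking each option against A * s / m^3:
  A. C/m³: ✓ matches
  B. A·s/m³: ✓ matches
  C. A/m³: ✗ does not match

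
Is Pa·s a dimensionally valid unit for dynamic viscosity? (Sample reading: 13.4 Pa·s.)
Yes

dynamic viscosity has SI base units: kg / (m * s)
Pa·s reduces to the same SI base units, so it is a valid unit for dynamic viscosity.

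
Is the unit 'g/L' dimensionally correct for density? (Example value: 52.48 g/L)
Yes

density has SI base units: kg / m^3
g/L reduces to the same SI base units, so it is a valid unit for density.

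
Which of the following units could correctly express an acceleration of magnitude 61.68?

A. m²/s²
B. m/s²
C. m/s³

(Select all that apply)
B

acceleration has SI base units: m / s^2

Checking each option against m / s^2:
  A. m²/s²: ✗ does not match
  B. m/s²: ✓ matches
  C. m/s³: ✗ does not match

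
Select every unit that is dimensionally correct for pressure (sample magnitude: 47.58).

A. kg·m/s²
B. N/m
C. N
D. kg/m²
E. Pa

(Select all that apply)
E

pressure has SI base units: kg / (m * s^2)

Checking each option against kg / (m * s^2):
  A. kg·m/s²: ✗ does not match
  B. N/m: ✗ does not match
  C. N: ✗ does not match
  D. kg/m²: ✗ does not match
  E. Pa: ✓ matches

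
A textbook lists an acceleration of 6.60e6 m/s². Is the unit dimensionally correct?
Yes

acceleration has SI base units: m / s^2
m/s² reduces to the same SI base units, so it is a valid unit for acceleration.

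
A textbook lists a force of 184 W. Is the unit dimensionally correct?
No

force has SI base units: kg * m / s^2
W does NOT reduce to kg * m / s^2; a valid unit for force would be e.g. N.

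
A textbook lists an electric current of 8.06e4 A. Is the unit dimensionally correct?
Yes

electric current has SI base units: A
A reduces to the same SI base units, so it is a valid unit for electric current.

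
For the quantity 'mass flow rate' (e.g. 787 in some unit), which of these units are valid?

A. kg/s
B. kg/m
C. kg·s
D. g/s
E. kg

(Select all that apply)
A, D

mass flow rate has SI base units: kg / s

Checking each option against kg / s:
  A. kg/s: ✓ matches
  B. kg/m: ✗ does not match
  C. kg·s: ✗ does not match
  D. g/s: ✓ matches
  E. kg: ✗ does not match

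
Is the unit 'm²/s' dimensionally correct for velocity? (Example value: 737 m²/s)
No

velocity has SI base units: m / s
m²/s does NOT reduce to m / s; a valid unit for velocity would be e.g. m/s.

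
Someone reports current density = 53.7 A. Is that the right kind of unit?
No

current density has SI base units: A / m^2
A does NOT reduce to A / m^2; a valid unit for current density would be e.g. A/m².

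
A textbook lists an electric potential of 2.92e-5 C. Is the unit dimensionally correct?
No

electric potential has SI base units: kg * m^2 / (A * s^3)
C does NOT reduce to kg * m^2 / (A * s^3); a valid unit for electric potential would be e.g. V.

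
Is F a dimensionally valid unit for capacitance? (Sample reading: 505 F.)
Yes

capacitance has SI base units: A^2 * s^4 / (kg * m^2)
F reduces to the same SI base units, so it is a valid unit for capacitance.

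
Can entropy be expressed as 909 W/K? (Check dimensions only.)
No

entropy has SI base units: kg * m^2 / (s^2 * K)
W/K does NOT reduce to kg * m^2 / (s^2 * K); a valid unit for entropy would be e.g. J/K.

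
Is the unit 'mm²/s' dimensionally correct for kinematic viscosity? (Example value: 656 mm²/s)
Yes

kinematic viscosity has SI base units: m^2 / s
mm²/s reduces to the same SI base units, so it is a valid unit for kinematic viscosity.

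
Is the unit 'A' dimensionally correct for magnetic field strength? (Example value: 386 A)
No

magnetic field strength has SI base units: A / m
A does NOT reduce to A / m; a valid unit for magnetic field strength would be e.g. A/m.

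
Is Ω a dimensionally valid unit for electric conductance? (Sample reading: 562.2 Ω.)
No

electric conductance has SI base units: A^2 * s^3 / (kg * m^2)
Ω does NOT reduce to A^2 * s^3 / (kg * m^2); a valid unit for electric conductance would be e.g. S.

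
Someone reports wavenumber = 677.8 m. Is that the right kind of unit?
No

wavenumber has SI base units: 1 / m
m does NOT reduce to 1 / m; a valid unit for wavenumber would be e.g. 1/m.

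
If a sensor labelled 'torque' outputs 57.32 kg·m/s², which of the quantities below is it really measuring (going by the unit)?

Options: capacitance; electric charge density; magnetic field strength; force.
force

torque should have units dimensionally equivalent to kg * m^2 / s^2 (e.g. N·m).
The given unit 'kg·m/s²' reduces to kg * m / s^2. Of the listed options, that is the dimensionality of force.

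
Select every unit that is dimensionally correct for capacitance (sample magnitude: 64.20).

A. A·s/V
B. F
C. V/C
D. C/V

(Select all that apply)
A, B, D

capacitance has SI base units: A^2 * s^4 / (kg * m^2)

Checking each option against A^2 * s^4 / (kg * m^2):
  A. A·s/V: ✓ matches
  B. F: ✓ matches
  C. V/C: ✗ does not match
  D. C/V: ✓ matches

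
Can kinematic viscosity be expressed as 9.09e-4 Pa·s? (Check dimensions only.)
No

kinematic viscosity has SI base units: m^2 / s
Pa·s does NOT reduce to m^2 / s; a valid unit for kinematic viscosity would be e.g. m²/s.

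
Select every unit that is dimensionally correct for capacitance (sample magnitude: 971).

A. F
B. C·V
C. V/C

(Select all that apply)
A

capacitance has SI base units: A^2 * s^4 / (kg * m^2)

Checking each option against A^2 * s^4 / (kg * m^2):
  A. F: ✓ matches
  B. C·V: ✗ does not match
  C. V/C: ✗ does not match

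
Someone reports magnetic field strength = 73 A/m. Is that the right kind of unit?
Yes

magnetic field strength has SI base units: A / m
A/m reduces to the same SI base units, so it is a valid unit for magnetic field strength.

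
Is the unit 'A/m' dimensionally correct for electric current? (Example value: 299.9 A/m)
No

electric current has SI base units: A
A/m does NOT reduce to A; a valid unit for electric current would be e.g. A.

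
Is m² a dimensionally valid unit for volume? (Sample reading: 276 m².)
No

volume has SI base units: m^3
m² does NOT reduce to m^3; a valid unit for volume would be e.g. m³.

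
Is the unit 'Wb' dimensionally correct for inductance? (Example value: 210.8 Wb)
No

inductance has SI base units: kg * m^2 / (A^2 * s^2)
Wb does NOT reduce to kg * m^2 / (A^2 * s^2); a valid unit for inductance would be e.g. H.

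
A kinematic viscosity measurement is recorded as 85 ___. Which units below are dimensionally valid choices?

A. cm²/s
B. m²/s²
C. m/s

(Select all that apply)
A

kinematic viscosity has SI base units: m^2 / s

Checking each option against m^2 / s:
  A. cm²/s: ✓ matches
  B. m²/s²: ✗ does not match
  C. m/s: ✗ does not match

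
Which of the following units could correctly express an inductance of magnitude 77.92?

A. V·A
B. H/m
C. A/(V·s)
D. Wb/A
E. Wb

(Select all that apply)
D

inductance has SI base units: kg * m^2 / (A^2 * s^2)

Checking each option against kg * m^2 / (A^2 * s^2):
  A. V·A: ✗ does not match
  B. H/m: ✗ does not match
  C. A/(V·s): ✗ does not match
  D. Wb/A: ✓ matches
  E. Wb: ✗ does not match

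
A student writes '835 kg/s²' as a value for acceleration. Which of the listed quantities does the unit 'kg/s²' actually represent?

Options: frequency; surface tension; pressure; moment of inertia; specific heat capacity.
surface tension

acceleration should have units dimensionally equivalent to m / s^2 (e.g. m/s²).
The given unit 'kg/s²' reduces to kg / s^2. Of the listed options, that is the dimensionality of surface tension.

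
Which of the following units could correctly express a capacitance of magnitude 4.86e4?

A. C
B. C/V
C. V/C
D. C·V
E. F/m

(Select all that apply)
B

capacitance has SI base units: A^2 * s^4 / (kg * m^2)

Checking each option against A^2 * s^4 / (kg * m^2):
  A. C: ✗ does not match
  B. C/V: ✓ matches
  C. V/C: ✗ does not match
  D. C·V: ✗ does not match
  E. F/m: ✗ does not match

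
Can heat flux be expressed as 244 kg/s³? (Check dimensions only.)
Yes

heat flux has SI base units: kg / s^3
kg/s³ reduces to the same SI base units, so it is a valid unit for heat flux.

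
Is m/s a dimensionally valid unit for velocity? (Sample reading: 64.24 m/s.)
Yes

velocity has SI base units: m / s
m/s reduces to the same SI base units, so it is a valid unit for velocity.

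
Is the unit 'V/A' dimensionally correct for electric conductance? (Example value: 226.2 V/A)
No

electric conductance has SI base units: A^2 * s^3 / (kg * m^2)
V/A does NOT reduce to A^2 * s^3 / (kg * m^2); a valid unit for electric conductance would be e.g. S.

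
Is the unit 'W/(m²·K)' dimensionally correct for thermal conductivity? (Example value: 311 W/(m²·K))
No

thermal conductivity has SI base units: kg * m / (s^3 * K)
W/(m²·K) does NOT reduce to kg * m / (s^3 * K); a valid unit for thermal conductivity would be e.g. W/(m·K).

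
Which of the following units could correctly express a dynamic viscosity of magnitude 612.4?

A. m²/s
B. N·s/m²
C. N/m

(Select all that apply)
B

dynamic viscosity has SI base units: kg / (m * s)

Checking each option against kg / (m * s):
  A. m²/s: ✗ does not match
  B. N·s/m²: ✓ matches
  C. N/m: ✗ does not match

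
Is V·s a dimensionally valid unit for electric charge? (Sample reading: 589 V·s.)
No

electric charge has SI base units: A * s
V·s does NOT reduce to A * s; a valid unit for electric charge would be e.g. C.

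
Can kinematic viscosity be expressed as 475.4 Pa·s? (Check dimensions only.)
No

kinematic viscosity has SI base units: m^2 / s
Pa·s does NOT reduce to m^2 / s; a valid unit for kinematic viscosity would be e.g. m²/s.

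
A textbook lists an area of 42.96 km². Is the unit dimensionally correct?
Yes

area has SI base units: m^2
km² reduces to the same SI base units, so it is a valid unit for area.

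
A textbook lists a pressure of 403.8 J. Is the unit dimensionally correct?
No

pressure has SI base units: kg / (m * s^2)
J does NOT reduce to kg / (m * s^2); a valid unit for pressure would be e.g. Pa.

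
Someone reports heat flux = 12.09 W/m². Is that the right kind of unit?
Yes

heat flux has SI base units: kg / s^3
W/m² reduces to the same SI base units, so it is a valid unit for heat flux.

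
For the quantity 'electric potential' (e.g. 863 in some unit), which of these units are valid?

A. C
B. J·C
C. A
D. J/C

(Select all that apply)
D

electric potential has SI base units: kg * m^2 / (A * s^3)

Checking each option against kg * m^2 / (A * s^3):
  A. C: ✗ does not match
  B. J·C: ✗ does not match
  C. A: ✗ does not match
  D. J/C: ✓ matches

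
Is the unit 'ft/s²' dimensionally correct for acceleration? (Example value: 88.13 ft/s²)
Yes

acceleration has SI base units: m / s^2
ft/s² reduces to the same SI base units, so it is a valid unit for acceleration.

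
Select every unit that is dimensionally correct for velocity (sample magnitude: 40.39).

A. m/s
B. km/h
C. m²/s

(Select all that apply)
A, B

velocity has SI base units: m / s

Checking each option against m / s:
  A. m/s: ✓ matches
  B. km/h: ✓ matches
  C. m²/s: ✗ does not match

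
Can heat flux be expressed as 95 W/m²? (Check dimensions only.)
Yes

heat flux has SI base units: kg / s^3
W/m² reduces to the same SI base units, so it is a valid unit for heat flux.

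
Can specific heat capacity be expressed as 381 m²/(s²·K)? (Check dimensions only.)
Yes

specific heat capacity has SI base units: m^2 / (s^2 * K)
m²/(s²·K) reduces to the same SI base units, so it is a valid unit for specific heat capacity.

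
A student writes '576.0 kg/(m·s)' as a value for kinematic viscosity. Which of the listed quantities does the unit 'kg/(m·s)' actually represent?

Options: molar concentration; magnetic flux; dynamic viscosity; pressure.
dynamic viscosity

kinematic viscosity should have units dimensionally equivalent to m^2 / s (e.g. m²/s).
The given unit 'kg/(m·s)' reduces to kg / (m * s). Of the listed options, that is the dimensionality of dynamic viscosity.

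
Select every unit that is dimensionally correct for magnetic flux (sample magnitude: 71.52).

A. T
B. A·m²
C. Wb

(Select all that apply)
C

magnetic flux has SI base units: kg * m^2 / (A * s^2)

Checking each option against kg * m^2 / (A * s^2):
  A. T: ✗ does not match
  B. A·m²: ✗ does not match
  C. Wb: ✓ matches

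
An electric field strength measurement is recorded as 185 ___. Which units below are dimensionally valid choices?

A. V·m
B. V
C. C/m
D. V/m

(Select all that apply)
D

electric field strength has SI base units: kg * m / (A * s^3)

Checking each option against kg * m / (A * s^3):
  A. V·m: ✗ does not match
  B. V: ✗ does not match
  C. C/m: ✗ does not match
  D. V/m: ✓ matches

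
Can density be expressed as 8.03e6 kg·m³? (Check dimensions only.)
No

density has SI base units: kg / m^3
kg·m³ does NOT reduce to kg / m^3; a valid unit for density would be e.g. kg/m³.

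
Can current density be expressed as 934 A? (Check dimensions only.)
No

current density has SI base units: A / m^2
A does NOT reduce to A / m^2; a valid unit for current density would be e.g. A/m².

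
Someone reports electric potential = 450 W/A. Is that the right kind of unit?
Yes

electric potential has SI base units: kg * m^2 / (A * s^3)
W/A reduces to the same SI base units, so it is a valid unit for electric potential.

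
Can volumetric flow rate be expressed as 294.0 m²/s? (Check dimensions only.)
No

volumetric flow rate has SI base units: m^3 / s
m²/s does NOT reduce to m^3 / s; a valid unit for volumetric flow rate would be e.g. m³/s.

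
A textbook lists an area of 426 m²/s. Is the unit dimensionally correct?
No

area has SI base units: m^2
m²/s does NOT reduce to m^2; a valid unit for area would be e.g. m².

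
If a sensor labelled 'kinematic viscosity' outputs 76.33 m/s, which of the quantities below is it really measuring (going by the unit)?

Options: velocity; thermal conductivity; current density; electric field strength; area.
velocity

kinematic viscosity should have units dimensionally equivalent to m^2 / s (e.g. m²/s).
The given unit 'm/s' reduces to m / s. Of the listed options, that is the dimensionality of velocity.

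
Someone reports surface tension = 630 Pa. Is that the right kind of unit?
No

surface tension has SI base units: kg / s^2
Pa does NOT reduce to kg / s^2; a valid unit for surface tension would be e.g. N/m.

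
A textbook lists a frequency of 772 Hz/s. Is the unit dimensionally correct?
No

frequency has SI base units: 1 / s
Hz/s does NOT reduce to 1 / s; a valid unit for frequency would be e.g. Hz.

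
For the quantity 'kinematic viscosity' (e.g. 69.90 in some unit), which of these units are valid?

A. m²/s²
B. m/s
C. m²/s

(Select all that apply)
C

kinematic viscosity has SI base units: m^2 / s

Checking each option against m^2 / s:
  A. m²/s²: ✗ does not match
  B. m/s: ✗ does not match
  C. m²/s: ✓ matches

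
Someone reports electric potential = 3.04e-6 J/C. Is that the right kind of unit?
Yes

electric potential has SI base units: kg * m^2 / (A * s^3)
J/C reduces to the same SI base units, so it is a valid unit for electric potential.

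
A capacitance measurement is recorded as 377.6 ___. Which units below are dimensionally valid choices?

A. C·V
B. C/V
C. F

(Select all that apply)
B, C

capacitance has SI base units: A^2 * s^4 / (kg * m^2)

Checking each option against A^2 * s^4 / (kg * m^2):
  A. C·V: ✗ does not match
  B. C/V: ✓ matches
  C. F: ✓ matches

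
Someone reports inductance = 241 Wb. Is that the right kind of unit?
No

inductance has SI base units: kg * m^2 / (A^2 * s^2)
Wb does NOT reduce to kg * m^2 / (A^2 * s^2); a valid unit for inductance would be e.g. H.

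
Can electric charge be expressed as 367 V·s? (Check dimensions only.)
No

electric charge has SI base units: A * s
V·s does NOT reduce to A * s; a valid unit for electric charge would be e.g. C.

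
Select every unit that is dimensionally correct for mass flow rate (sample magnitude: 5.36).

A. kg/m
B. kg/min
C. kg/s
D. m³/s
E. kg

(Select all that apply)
B, C

mass flow rate has SI base units: kg / s

Checking each option against kg / s:
  A. kg/m: ✗ does not match
  B. kg/min: ✓ matches
  C. kg/s: ✓ matches
  D. m³/s: ✗ does not match
  E. kg: ✗ does not match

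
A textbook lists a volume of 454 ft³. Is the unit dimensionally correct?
Yes

volume has SI base units: m^3
ft³ reduces to the same SI base units, so it is a valid unit for volume.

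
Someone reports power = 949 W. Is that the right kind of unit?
Yes

power has SI base units: kg * m^2 / s^3
W reduces to the same SI base units, so it is a valid unit for power.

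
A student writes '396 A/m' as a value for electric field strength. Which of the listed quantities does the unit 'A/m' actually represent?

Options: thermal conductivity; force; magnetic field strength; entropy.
magnetic field strength

electric field strength should have units dimensionally equivalent to kg * m / (A * s^3) (e.g. V/m).
The given unit 'A/m' reduces to A / m. Of the listed options, that is the dimensionality of magnetic field strength.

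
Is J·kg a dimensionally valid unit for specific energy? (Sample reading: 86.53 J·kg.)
No

specific energy has SI base units: m^2 / s^2
J·kg does NOT reduce to m^2 / s^2; a valid unit for specific energy would be e.g. J/kg.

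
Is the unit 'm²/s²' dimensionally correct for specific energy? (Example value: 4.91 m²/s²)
Yes

specific energy has SI base units: m^2 / s^2
m²/s² reduces to the same SI base units, so it is a valid unit for specific energy.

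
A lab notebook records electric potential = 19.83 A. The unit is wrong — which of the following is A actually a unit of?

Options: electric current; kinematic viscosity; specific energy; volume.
electric current

electric potential should have units dimensionally equivalent to kg * m^2 / (A * s^3) (e.g. V).
The given unit 'A' reduces to A. Of the listed options, that is the dimensionality of electric current.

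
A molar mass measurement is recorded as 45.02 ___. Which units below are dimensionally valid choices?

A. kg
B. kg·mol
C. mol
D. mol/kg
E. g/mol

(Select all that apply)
E

molar mass has SI base units: kg / mol

Checking each option against kg / mol:
  A. kg: ✗ does not match
  B. kg·mol: ✗ does not match
  C. mol: ✗ does not match
  D. mol/kg: ✗ does not match
  E. g/mol: ✓ matches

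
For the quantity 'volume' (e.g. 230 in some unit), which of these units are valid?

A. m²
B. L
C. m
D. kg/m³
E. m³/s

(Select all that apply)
B

volume has SI base units: m^3

Checking each option against m^3:
  A. m²: ✗ does not match
  B. L: ✓ matches
  C. m: ✗ does not match
  D. kg/m³: ✗ does not match
  E. m³/s: ✗ does not match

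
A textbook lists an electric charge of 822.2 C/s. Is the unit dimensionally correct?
No

electric charge has SI base units: A * s
C/s does NOT reduce to A * s; a valid unit for electric charge would be e.g. C.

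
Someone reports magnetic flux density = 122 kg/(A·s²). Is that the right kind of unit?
Yes

magnetic flux density has SI base units: kg / (A * s^2)
kg/(A·s²) reduces to the same SI base units, so it is a valid unit for magnetic flux density.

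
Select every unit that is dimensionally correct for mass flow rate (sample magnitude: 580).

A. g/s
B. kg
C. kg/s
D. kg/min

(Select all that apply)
A, C, D

mass flow rate has SI base units: kg / s

Checking each option against kg / s:
  A. g/s: ✓ matches
  B. kg: ✗ does not match
  C. kg/s: ✓ matches
  D. kg/min: ✓ matches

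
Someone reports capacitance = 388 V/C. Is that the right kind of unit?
No

capacitance has SI base units: A^2 * s^4 / (kg * m^2)
V/C does NOT reduce to A^2 * s^4 / (kg * m^2); a valid unit for capacitance would be e.g. F.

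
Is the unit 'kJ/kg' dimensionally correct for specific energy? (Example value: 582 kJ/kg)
Yes

specific energy has SI base units: m^2 / s^2
kJ/kg reduces to the same SI base units, so it is a valid unit for specific energy.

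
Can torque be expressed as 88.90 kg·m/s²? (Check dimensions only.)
No

torque has SI base units: kg * m^2 / s^2
kg·m/s² does NOT reduce to kg * m^2 / s^2; a valid unit for torque would be e.g. N·m.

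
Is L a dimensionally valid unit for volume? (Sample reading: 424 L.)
Yes

volume has SI base units: m^3
L reduces to the same SI base units, so it is a valid unit for volume.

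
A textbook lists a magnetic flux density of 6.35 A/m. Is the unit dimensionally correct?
No

magnetic flux density has SI base units: kg / (A * s^2)
A/m does NOT reduce to kg / (A * s^2); a valid unit for magnetic flux density would be e.g. T.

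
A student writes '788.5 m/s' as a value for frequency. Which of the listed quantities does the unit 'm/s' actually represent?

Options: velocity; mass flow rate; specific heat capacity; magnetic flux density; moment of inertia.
velocity

frequency should have units dimensionally equivalent to 1 / s (e.g. Hz).
The given unit 'm/s' reduces to m / s. Of the listed options, that is the dimensionality of velocity.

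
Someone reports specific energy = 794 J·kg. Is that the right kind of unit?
No

specific energy has SI base units: m^2 / s^2
J·kg does NOT reduce to m^2 / s^2; a valid unit for specific energy would be e.g. J/kg.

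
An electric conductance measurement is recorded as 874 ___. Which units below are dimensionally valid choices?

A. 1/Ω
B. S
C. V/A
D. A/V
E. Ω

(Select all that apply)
A, B, D

electric conductance has SI base units: A^2 * s^3 / (kg * m^2)

Checking each option against A^2 * s^3 / (kg * m^2):
  A. 1/Ω: ✓ matches
  B. S: ✓ matches
  C. V/A: ✗ does not match
  D. A/V: ✓ matches
  E. Ω: ✗ does not match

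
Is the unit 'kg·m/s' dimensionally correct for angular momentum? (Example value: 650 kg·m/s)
No

angular momentum has SI base units: kg * m^2 / s
kg·m/s does NOT reduce to kg * m^2 / s; a valid unit for angular momentum would be e.g. kg·m²/s.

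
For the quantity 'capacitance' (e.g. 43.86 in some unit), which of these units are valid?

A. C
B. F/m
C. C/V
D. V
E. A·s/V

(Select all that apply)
C, E

capacitance has SI base units: A^2 * s^4 / (kg * m^2)

Checking each option against A^2 * s^4 / (kg * m^2):
  A. C: ✗ does not match
  B. F/m: ✗ does not match
  C. C/V: ✓ matches
  D. V: ✗ does not match
  E. A·s/V: ✓ matches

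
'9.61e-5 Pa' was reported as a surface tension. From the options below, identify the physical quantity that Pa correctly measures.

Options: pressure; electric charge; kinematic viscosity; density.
pressure

surface tension should have units dimensionally equivalent to kg / s^2 (e.g. N/m).
The given unit 'Pa' reduces to kg / (m * s^2). Of the listed options, that is the dimensionality of pressure.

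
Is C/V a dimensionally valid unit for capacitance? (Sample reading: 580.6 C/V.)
Yes

capacitance has SI base units: A^2 * s^4 / (kg * m^2)
C/V reduces to the same SI base units, so it is a valid unit for capacitance.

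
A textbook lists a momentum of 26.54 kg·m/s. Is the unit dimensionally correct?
Yes

momentum has SI base units: kg * m / s
kg·m/s reduces to the same SI base units, so it is a valid unit for momentum.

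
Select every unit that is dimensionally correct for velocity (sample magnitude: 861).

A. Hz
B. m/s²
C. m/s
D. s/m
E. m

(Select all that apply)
C

velocity has SI base units: m / s

Checking each option against m / s:
  A. Hz: ✗ does not match
  B. m/s²: ✗ does not match
  C. m/s: ✓ matches
  D. s/m: ✗ does not match
  E. m: ✗ does not match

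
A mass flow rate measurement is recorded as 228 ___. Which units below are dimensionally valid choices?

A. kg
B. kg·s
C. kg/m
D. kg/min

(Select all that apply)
D

mass flow rate has SI base units: kg / s

Checking each option against kg / s:
  A. kg: ✗ does not match
  B. kg·s: ✗ does not match
  C. kg/m: ✗ does not match
  D. kg/min: ✓ matches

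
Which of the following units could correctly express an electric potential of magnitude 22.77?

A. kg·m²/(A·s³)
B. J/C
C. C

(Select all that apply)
A, B

electric potential has SI base units: kg * m^2 / (A * s^3)

Checking each option against kg * m^2 / (A * s^3):
  A. kg·m²/(A·s³): ✓ matches
  B. J/C: ✓ matches
  C. C: ✗ does not match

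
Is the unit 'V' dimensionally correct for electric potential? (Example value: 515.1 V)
Yes

electric potential has SI base units: kg * m^2 / (A * s^3)
V reduces to the same SI base units, so it is a valid unit for electric potential.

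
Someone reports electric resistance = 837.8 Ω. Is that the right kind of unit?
Yes

electric resistance has SI base units: kg * m^2 / (A^2 * s^3)
Ω reduces to the same SI base units, so it is a valid unit for electric resistance.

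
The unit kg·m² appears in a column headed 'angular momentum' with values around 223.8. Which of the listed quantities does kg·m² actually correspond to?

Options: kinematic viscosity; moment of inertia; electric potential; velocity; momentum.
moment of inertia

angular momentum should have units dimensionally equivalent to kg * m^2 / s (e.g. kg·m²/s).
The given unit 'kg·m²' reduces to kg * m^2. Of the listed options, that is the dimensionality of moment of inertia.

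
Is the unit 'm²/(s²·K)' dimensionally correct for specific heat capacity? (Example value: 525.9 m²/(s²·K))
Yes

specific heat capacity has SI base units: m^2 / (s^2 * K)
m²/(s²·K) reduces to the same SI base units, so it is a valid unit for specific heat capacity.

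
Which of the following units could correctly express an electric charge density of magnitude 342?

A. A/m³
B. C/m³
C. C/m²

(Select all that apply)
B

electric charge density has SI base units: A * s / m^3

Checking each option against A * s / m^3:
  A. A/m³: ✗ does not match
  B. C/m³: ✓ matches
  C. C/m²: ✗ does not match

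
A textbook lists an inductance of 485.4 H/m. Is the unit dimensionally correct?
No

inductance has SI base units: kg * m^2 / (A^2 * s^2)
H/m does NOT reduce to kg * m^2 / (A^2 * s^2); a valid unit for inductance would be e.g. H.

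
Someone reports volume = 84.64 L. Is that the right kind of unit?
Yes

volume has SI base units: m^3
L reduces to the same SI base units, so it is a valid unit for volume.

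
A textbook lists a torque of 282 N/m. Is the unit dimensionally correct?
No

torque has SI base units: kg * m^2 / s^2
N/m does NOT reduce to kg * m^2 / s^2; a valid unit for torque would be e.g. N·m.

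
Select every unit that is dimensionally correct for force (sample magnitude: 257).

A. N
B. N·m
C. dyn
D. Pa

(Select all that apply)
A, C

force has SI base units: kg * m / s^2

Checking each option against kg * m / s^2:
  A. N: ✓ matches
  B. N·m: ✗ does not match
  C. dyn: ✓ matches
  D. Pa: ✗ does not match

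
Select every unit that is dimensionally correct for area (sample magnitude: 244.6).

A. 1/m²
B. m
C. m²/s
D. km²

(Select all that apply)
D

area has SI base units: m^2

Checking each option against m^2:
  A. 1/m²: ✗ does not match
  B. m: ✗ does not match
  C. m²/s: ✗ does not match
  D. km²: ✓ matches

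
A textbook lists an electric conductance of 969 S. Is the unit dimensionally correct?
Yes

electric conductance has SI base units: A^2 * s^3 / (kg * m^2)
S reduces to the same SI base units, so it is a valid unit for electric conductance.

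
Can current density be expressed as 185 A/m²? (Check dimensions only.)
Yes

current density has SI base units: A / m^2
A/m² reduces to the same SI base units, so it is a valid unit for current density.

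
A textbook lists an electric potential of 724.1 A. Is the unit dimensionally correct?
No

electric potential has SI base units: kg * m^2 / (A * s^3)
A does NOT reduce to kg * m^2 / (A * s^3); a valid unit for electric potential would be e.g. V.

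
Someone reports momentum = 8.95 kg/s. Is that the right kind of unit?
No

momentum has SI base units: kg * m / s
kg/s does NOT reduce to kg * m / s; a valid unit for momentum would be e.g. kg·m/s.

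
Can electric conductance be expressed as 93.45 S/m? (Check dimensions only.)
No

electric conductance has SI base units: A^2 * s^3 / (kg * m^2)
S/m does NOT reduce to A^2 * s^3 / (kg * m^2); a valid unit for electric conductance would be e.g. S.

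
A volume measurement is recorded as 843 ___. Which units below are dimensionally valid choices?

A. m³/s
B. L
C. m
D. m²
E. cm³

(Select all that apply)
B, E

volume has SI base units: m^3

Checking each option against m^3:
  A. m³/s: ✗ does not match
  B. L: ✓ matches
  C. m: ✗ does not match
  D. m²: ✗ does not match
  E. cm³: ✓ matches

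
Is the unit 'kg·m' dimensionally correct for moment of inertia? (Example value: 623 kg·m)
No

moment of inertia has SI base units: kg * m^2
kg·m does NOT reduce to kg * m^2; a valid unit for moment of inertia would be e.g. kg·m².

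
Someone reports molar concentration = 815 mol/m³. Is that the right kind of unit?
Yes

molar concentration has SI base units: mol / m^3
mol/m³ reduces to the same SI base units, so it is a valid unit for molar concentration.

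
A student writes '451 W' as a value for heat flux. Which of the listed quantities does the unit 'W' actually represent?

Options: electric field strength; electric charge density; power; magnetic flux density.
power

heat flux should have units dimensionally equivalent to kg / s^3 (e.g. W/m²).
The given unit 'W' reduces to kg * m^2 / s^3. Of the listed options, that is the dimensionality of power.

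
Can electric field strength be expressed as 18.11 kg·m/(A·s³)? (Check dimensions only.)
Yes

electric field strength has SI base units: kg * m / (A * s^3)
kg·m/(A·s³) reduces to the same SI base units, so it is a valid unit for electric field strength.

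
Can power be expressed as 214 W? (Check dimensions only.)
Yes

power has SI base units: kg * m^2 / s^3
W reduces to the same SI base units, so it is a valid unit for power.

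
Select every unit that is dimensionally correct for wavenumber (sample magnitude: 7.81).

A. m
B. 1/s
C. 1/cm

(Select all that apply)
C

wavenumber has SI base units: 1 / m

Checking each option against 1 / m:
  A. m: ✗ does not match
  B. 1/s: ✗ does not match
  C. 1/cm: ✓ matches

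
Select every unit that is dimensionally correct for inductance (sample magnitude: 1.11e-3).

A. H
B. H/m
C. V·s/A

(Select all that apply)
A, C

inductance has SI base units: kg * m^2 / (A^2 * s^2)

Checking each option against kg * m^2 / (A^2 * s^2):
  A. H: ✓ matches
  B. H/m: ✗ does not match
  C. V·s/A: ✓ matches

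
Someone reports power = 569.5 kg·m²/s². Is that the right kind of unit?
No

power has SI base units: kg * m^2 / s^3
kg·m²/s² does NOT reduce to kg * m^2 / s^3; a valid unit for power would be e.g. W.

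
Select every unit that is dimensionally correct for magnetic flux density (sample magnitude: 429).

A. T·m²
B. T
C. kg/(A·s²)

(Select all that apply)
B, C

magnetic flux density has SI base units: kg / (A * s^2)

Checking each option against kg / (A * s^2):
  A. T·m²: ✗ does not match
  B. T: ✓ matches
  C. kg/(A·s²): ✓ matches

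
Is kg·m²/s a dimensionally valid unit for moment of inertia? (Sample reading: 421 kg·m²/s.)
No

moment of inertia has SI base units: kg * m^2
kg·m²/s does NOT reduce to kg * m^2; a valid unit for moment of inertia would be e.g. kg·m².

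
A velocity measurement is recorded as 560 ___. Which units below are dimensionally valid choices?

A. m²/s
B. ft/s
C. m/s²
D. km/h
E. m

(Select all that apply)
B, D

velocity has SI base units: m / s

Checking each option against m / s:
  A. m²/s: ✗ does not match
  B. ft/s: ✓ matches
  C. m/s²: ✗ does not match
  D. km/h: ✓ matches
  E. m: ✗ does not match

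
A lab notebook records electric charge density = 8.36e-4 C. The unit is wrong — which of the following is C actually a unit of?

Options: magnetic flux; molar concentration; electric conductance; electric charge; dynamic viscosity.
electric charge

electric charge density should have units dimensionally equivalent to A * s / m^3 (e.g. C/m³).
The given unit 'C' reduces to A * s. Of the listed options, that is the dimensionality of electric charge.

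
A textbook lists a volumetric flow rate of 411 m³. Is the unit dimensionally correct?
No

volumetric flow rate has SI base units: m^3 / s
m³ does NOT reduce to m^3 / s; a valid unit for volumetric flow rate would be e.g. m³/s.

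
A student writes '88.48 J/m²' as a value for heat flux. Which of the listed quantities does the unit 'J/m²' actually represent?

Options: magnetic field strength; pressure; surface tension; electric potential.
surface tension

heat flux should have units dimensionally equivalent to kg / s^3 (e.g. W/m²).
The given unit 'J/m²' reduces to kg / s^2. Of the listed options, that is the dimensionality of surface tension.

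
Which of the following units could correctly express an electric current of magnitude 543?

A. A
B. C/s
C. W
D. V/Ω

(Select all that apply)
A, B, D

electric current has SI base units: A

Checking each option against A:
  A. A: ✓ matches
  B. C/s: ✓ matches
  C. W: ✗ does not match
  D. V/Ω: ✓ matches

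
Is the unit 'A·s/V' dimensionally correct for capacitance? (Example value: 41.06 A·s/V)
Yes

capacitance has SI base units: A^2 * s^4 / (kg * m^2)
A·s/V reduces to the same SI base units, so it is a valid unit for capacitance.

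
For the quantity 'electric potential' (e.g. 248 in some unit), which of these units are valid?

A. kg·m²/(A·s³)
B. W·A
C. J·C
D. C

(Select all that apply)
A

electric potential has SI base units: kg * m^2 / (A * s^3)

Checking each option against kg * m^2 / (A * s^3):
  A. kg·m²/(A·s³): ✓ matches
  B. W·A: ✗ does not match
  C. J·C: ✗ does not match
  D. C: ✗ does not match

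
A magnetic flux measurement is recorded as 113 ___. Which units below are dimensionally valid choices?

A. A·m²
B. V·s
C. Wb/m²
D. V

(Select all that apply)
B

magnetic flux has SI base units: kg * m^2 / (A * s^2)

Checking each option against kg * m^2 / (A * s^2):
  A. A·m²: ✗ does not match
  B. V·s: ✓ matches
  C. Wb/m²: ✗ does not match
  D. V: ✗ does not match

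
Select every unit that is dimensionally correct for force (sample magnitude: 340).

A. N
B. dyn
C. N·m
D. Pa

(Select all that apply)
A, B

force has SI base units: kg * m / s^2

Checking each option against kg * m / s^2:
  A. N: ✓ matches
  B. dyn: ✓ matches
  C. N·m: ✗ does not match
  D. Pa: ✗ does not match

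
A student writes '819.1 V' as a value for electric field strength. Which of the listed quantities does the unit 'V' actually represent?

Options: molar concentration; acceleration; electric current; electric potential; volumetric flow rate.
electric potential

electric field strength should have units dimensionally equivalent to kg * m / (A * s^3) (e.g. V/m).
The given unit 'V' reduces to kg * m^2 / (A * s^3). Of the listed options, that is the dimensionality of electric potential.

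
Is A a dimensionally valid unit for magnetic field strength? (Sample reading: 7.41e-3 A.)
No

magnetic field strength has SI base units: A / m
A does NOT reduce to A / m; a valid unit for magnetic field strength would be e.g. A/m.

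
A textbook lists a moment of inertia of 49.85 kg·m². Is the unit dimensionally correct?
Yes

moment of inertia has SI base units: kg * m^2
kg·m² reduces to the same SI base units, so it is a valid unit for moment of inertia.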